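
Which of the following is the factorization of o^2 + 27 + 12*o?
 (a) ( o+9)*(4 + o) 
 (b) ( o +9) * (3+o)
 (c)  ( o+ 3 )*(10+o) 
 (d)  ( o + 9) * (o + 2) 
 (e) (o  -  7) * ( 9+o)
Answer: b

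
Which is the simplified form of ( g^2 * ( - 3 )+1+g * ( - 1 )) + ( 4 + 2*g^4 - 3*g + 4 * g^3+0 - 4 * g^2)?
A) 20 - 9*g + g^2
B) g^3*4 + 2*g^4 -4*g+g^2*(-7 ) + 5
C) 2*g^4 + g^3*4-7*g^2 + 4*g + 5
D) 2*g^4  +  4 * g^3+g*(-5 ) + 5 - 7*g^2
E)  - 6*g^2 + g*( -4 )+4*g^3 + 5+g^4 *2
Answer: B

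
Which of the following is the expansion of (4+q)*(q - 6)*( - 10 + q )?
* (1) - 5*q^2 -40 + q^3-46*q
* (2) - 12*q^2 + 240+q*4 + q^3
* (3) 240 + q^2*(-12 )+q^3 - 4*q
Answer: 3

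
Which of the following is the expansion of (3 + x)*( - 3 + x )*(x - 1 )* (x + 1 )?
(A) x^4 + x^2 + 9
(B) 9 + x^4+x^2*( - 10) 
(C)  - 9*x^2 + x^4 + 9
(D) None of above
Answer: B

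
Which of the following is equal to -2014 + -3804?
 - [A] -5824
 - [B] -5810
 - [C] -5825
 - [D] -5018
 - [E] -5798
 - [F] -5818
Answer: F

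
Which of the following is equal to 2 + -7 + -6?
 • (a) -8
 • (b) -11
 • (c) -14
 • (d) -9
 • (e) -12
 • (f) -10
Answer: b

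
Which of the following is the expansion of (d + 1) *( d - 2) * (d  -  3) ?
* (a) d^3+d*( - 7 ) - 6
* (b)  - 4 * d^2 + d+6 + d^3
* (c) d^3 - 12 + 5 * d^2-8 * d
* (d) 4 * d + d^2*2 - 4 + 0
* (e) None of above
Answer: b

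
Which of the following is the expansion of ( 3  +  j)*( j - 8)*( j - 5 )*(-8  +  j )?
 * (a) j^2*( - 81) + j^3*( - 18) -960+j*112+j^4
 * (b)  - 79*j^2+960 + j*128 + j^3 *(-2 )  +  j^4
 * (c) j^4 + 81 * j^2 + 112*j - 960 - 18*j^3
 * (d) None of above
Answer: c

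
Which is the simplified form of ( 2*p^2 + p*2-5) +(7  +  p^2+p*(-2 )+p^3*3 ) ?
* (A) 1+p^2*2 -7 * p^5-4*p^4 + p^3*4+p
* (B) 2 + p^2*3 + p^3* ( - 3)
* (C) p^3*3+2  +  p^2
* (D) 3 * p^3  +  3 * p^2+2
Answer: D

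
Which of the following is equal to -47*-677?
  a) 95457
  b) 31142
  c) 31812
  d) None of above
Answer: d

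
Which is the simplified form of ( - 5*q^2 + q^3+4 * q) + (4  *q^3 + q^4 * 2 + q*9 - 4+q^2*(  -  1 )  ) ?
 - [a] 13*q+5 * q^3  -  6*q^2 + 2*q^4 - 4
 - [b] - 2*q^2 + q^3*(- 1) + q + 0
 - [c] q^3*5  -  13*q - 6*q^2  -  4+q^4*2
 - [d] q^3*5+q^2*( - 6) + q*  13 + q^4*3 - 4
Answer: a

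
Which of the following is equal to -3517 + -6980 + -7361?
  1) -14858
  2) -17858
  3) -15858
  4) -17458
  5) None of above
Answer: 2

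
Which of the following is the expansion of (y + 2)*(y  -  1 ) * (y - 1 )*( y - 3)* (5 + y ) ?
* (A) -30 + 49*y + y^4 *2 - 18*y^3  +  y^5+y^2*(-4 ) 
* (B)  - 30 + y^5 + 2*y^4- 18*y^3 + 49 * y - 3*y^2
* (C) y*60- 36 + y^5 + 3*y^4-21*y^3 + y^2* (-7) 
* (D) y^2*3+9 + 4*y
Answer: A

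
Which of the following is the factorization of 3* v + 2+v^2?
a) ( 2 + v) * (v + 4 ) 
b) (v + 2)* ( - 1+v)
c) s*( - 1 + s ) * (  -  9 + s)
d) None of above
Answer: d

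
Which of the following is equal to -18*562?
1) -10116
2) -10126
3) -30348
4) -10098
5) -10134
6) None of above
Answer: 1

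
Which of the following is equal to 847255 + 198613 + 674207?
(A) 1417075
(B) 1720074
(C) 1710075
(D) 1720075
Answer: D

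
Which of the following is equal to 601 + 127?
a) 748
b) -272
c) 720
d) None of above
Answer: d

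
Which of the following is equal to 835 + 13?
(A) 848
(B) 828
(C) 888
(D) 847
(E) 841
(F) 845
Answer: A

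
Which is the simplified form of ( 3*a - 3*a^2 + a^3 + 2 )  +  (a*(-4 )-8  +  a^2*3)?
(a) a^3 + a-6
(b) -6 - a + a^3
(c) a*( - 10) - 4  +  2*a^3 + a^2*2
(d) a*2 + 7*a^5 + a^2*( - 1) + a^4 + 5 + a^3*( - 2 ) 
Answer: b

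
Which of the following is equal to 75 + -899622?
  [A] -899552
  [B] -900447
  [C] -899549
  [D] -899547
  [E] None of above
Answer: D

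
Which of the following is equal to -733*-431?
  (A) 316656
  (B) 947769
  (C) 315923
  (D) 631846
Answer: C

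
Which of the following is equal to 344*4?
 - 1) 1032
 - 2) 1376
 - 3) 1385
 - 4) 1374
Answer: 2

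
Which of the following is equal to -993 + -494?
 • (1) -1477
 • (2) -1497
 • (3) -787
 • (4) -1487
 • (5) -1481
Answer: 4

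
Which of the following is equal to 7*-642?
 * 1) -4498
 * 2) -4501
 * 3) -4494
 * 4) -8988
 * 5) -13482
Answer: 3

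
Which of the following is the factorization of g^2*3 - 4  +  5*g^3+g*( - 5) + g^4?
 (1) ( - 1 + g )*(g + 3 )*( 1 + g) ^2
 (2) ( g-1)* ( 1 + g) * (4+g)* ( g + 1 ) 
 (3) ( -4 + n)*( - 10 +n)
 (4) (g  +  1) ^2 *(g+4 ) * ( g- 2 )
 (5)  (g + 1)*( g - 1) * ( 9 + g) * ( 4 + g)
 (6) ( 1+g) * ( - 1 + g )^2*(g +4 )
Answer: 2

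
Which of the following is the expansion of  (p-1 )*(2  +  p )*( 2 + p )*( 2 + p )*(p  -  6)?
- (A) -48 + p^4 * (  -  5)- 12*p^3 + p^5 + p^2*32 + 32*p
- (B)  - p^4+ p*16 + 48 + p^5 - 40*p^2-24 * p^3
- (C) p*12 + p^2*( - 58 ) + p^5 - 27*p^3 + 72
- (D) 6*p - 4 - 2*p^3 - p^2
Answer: B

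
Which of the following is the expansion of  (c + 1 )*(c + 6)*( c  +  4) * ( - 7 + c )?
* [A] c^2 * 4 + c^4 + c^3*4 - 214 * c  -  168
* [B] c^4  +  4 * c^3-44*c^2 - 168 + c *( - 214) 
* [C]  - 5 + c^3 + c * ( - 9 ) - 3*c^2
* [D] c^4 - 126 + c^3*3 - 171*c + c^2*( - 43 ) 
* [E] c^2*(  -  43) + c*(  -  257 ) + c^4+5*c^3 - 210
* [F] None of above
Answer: F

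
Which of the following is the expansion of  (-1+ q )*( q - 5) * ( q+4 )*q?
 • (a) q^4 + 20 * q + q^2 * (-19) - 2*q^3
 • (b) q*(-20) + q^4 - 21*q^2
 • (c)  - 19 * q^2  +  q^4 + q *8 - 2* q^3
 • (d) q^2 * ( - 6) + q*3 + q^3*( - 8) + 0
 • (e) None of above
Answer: a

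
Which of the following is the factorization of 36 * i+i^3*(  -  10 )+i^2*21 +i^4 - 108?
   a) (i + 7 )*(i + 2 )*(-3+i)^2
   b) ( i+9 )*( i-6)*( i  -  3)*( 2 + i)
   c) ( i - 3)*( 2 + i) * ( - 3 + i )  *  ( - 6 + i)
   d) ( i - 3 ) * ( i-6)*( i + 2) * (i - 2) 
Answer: c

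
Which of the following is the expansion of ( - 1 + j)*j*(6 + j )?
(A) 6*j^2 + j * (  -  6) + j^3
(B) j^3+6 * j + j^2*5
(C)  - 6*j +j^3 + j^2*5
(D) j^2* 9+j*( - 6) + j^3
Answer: C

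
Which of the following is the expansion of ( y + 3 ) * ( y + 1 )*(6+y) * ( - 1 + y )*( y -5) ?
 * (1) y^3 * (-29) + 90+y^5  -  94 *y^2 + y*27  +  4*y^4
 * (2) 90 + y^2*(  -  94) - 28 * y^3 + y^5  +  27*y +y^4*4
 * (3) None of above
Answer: 2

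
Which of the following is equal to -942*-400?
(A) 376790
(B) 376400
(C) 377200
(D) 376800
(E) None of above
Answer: D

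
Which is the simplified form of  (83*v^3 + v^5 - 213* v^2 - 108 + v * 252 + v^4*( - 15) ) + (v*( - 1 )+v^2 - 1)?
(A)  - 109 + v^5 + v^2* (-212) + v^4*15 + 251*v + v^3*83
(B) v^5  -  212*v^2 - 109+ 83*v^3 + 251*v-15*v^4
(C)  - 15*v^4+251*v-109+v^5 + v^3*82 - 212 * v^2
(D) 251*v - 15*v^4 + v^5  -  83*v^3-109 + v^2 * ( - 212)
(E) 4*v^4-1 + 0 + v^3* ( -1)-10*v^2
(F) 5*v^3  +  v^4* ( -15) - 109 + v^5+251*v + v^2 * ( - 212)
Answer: B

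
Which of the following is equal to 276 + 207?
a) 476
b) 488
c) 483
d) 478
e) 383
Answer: c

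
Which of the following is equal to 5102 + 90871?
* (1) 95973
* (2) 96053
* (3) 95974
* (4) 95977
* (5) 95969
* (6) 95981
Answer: 1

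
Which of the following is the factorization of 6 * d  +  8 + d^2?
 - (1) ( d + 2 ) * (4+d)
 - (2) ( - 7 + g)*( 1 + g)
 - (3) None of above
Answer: 1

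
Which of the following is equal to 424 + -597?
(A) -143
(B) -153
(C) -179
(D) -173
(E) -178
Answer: D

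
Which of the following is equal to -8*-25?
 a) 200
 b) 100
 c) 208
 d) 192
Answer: a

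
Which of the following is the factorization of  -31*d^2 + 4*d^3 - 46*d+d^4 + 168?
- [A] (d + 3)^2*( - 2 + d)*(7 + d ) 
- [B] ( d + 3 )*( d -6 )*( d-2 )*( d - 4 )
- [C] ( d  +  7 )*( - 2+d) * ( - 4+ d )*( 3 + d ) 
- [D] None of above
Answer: C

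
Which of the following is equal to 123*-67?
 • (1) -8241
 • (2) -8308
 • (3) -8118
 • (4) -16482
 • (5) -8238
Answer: 1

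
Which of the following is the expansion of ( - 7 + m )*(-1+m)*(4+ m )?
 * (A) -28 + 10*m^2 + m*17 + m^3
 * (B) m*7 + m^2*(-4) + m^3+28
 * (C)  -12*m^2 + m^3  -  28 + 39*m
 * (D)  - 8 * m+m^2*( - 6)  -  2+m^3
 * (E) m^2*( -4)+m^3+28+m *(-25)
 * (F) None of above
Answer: E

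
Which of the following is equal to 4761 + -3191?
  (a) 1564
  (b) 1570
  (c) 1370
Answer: b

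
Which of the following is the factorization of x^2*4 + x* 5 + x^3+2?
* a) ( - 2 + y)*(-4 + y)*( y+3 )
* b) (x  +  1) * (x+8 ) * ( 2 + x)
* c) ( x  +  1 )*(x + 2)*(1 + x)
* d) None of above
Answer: c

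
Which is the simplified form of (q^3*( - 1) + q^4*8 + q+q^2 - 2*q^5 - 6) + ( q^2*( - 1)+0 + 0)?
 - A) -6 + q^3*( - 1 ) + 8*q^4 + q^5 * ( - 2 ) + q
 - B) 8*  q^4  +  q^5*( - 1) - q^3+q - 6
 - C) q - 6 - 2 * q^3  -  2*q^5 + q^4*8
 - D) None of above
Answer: A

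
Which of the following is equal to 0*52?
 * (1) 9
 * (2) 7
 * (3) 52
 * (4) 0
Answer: 4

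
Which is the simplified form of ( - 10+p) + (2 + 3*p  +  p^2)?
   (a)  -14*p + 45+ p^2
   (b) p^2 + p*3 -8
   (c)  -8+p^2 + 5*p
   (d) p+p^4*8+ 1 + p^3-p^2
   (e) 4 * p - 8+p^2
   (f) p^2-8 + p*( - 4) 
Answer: e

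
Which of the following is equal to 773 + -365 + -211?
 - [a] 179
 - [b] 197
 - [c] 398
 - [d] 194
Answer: b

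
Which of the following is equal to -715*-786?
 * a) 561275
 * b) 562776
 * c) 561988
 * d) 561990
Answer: d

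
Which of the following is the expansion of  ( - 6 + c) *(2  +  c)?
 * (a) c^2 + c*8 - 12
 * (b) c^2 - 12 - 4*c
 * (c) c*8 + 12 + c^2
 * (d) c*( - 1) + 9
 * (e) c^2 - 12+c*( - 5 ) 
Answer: b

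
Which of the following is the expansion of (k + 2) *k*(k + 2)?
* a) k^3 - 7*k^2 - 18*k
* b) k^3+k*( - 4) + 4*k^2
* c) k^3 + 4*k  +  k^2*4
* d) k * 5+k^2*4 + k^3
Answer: c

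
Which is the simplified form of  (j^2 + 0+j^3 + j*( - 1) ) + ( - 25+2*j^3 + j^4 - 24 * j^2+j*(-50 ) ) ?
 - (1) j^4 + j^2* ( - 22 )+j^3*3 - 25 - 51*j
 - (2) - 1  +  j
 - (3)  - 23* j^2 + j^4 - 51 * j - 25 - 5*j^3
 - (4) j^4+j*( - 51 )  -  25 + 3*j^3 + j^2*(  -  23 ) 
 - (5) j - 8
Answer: 4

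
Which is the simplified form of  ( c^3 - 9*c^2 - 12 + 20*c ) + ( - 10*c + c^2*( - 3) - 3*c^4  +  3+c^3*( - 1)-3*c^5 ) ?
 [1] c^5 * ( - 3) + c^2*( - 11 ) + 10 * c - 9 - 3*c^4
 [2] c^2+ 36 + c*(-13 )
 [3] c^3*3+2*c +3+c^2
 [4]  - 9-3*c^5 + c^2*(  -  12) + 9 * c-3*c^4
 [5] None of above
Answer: 5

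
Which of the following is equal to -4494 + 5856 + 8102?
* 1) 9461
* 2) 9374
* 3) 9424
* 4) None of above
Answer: 4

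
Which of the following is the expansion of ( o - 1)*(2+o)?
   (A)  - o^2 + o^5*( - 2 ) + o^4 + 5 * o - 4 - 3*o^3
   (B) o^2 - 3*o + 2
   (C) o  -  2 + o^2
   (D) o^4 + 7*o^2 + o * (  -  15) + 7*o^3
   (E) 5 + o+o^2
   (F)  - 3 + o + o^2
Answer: C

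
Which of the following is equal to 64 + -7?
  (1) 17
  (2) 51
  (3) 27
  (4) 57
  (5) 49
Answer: 4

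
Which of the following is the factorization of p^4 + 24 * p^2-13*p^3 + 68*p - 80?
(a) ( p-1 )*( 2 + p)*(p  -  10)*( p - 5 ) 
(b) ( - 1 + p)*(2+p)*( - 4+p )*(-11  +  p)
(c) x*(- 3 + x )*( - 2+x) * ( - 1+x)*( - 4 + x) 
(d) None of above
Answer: d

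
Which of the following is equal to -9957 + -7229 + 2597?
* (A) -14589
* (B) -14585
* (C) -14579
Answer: A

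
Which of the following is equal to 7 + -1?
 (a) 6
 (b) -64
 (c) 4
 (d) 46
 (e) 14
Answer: a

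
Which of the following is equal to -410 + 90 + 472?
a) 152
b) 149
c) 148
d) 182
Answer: a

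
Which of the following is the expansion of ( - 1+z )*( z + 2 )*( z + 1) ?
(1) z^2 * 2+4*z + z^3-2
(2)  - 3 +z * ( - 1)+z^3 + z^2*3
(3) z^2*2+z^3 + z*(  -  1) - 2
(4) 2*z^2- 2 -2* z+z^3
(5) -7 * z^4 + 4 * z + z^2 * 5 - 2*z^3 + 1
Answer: 3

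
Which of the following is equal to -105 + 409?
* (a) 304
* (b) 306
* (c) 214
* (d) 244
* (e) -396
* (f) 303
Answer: a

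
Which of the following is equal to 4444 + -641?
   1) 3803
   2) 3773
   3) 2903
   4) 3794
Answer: 1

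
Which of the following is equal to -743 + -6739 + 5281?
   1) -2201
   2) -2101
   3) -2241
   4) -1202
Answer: 1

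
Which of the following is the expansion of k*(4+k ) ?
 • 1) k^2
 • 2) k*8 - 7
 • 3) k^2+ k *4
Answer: 3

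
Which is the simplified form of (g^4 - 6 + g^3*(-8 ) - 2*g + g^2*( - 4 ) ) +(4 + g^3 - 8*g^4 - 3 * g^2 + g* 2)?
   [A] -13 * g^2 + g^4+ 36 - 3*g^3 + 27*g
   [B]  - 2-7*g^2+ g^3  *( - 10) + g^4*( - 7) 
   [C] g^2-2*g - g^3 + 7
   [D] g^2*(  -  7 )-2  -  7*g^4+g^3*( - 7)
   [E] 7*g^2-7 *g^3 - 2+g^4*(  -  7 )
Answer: D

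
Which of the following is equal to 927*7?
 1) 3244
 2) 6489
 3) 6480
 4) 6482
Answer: 2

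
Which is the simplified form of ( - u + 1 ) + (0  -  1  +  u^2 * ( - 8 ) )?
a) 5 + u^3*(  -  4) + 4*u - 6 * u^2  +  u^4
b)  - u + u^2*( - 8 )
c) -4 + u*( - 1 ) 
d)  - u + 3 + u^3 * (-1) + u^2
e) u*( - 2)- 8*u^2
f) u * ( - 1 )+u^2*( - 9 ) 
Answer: b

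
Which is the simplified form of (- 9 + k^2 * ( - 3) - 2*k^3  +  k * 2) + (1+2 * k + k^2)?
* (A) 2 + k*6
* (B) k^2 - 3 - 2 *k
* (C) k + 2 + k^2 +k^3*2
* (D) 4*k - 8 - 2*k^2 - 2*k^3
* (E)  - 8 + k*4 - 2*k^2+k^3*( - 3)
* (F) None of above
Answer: D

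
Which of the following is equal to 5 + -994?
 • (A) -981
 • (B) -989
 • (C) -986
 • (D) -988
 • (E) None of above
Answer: B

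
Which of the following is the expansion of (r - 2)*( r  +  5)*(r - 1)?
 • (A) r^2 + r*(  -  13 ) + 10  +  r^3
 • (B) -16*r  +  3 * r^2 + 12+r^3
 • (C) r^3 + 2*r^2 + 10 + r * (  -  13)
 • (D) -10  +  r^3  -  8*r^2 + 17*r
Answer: C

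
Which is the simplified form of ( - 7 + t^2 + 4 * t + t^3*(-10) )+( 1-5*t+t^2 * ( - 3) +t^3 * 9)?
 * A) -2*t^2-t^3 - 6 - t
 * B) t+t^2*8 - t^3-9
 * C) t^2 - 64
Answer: A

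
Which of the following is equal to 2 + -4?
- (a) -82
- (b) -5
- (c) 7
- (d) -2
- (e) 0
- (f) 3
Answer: d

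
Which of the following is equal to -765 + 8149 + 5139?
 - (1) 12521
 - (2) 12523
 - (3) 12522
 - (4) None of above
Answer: 2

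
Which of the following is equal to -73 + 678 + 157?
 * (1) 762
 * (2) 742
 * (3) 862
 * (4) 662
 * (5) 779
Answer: 1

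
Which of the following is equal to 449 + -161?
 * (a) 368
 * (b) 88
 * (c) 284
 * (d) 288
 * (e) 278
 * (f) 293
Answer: d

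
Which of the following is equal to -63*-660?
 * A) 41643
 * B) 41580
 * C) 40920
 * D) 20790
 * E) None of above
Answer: B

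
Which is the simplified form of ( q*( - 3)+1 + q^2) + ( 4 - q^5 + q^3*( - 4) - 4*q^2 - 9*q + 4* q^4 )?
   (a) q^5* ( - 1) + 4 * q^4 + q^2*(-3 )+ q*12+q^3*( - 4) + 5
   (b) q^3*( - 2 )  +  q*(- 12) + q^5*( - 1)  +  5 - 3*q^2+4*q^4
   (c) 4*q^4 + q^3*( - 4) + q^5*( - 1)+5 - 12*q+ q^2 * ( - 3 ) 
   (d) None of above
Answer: c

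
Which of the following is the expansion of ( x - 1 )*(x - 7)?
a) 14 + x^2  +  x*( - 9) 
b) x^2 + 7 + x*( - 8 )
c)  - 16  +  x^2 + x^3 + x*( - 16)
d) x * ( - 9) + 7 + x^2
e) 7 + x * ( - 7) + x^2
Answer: b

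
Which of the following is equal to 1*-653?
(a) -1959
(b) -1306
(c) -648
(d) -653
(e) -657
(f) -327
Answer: d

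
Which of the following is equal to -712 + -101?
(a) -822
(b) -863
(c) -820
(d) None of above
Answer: d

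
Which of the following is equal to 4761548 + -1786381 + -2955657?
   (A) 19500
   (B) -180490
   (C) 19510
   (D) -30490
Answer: C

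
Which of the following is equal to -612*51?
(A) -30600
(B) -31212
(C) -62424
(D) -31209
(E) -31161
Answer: B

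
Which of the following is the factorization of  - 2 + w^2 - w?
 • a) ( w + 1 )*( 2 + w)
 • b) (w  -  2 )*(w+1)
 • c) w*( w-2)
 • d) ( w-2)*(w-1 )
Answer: b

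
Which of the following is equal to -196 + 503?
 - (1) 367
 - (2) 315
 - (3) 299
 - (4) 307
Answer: 4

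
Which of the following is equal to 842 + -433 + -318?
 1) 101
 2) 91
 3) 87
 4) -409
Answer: 2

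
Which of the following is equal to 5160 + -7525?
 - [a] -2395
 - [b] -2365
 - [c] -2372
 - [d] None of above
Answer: b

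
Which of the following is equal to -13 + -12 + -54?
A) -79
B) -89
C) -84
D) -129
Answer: A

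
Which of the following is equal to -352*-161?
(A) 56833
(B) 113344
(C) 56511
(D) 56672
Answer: D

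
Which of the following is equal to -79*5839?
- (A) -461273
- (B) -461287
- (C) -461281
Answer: C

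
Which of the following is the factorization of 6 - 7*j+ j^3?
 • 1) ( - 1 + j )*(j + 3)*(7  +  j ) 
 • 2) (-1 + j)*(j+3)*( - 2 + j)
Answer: 2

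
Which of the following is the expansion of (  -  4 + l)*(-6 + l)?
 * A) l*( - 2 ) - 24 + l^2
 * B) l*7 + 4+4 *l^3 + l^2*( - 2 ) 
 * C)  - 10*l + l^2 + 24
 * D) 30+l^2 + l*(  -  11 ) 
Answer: C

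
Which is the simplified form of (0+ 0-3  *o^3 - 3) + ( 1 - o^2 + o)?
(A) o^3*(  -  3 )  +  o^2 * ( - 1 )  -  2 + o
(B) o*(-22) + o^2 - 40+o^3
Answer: A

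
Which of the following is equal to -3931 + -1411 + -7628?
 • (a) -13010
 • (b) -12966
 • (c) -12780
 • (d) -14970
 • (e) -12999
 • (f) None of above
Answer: f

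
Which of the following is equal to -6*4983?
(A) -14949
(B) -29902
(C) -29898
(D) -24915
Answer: C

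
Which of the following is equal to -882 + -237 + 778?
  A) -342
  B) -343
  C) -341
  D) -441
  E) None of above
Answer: C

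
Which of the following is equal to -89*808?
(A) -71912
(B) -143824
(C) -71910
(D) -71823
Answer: A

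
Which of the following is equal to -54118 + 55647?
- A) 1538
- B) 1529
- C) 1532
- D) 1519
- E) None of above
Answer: B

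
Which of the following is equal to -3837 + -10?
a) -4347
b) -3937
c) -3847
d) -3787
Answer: c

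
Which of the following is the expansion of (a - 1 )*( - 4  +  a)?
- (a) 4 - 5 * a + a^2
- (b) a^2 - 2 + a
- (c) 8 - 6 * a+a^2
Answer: a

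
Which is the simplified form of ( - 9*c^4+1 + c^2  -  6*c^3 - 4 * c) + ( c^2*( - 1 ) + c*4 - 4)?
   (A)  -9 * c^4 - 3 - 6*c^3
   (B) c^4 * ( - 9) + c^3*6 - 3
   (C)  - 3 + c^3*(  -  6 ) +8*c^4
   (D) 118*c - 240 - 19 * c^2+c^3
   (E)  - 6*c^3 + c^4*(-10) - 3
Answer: A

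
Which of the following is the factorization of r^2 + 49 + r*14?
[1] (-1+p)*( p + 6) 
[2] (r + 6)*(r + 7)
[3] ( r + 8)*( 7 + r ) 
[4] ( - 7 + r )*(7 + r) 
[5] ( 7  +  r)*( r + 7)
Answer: 5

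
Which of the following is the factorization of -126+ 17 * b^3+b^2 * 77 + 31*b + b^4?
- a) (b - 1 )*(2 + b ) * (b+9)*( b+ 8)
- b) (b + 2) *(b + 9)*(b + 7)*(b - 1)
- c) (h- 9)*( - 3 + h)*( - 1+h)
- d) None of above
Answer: b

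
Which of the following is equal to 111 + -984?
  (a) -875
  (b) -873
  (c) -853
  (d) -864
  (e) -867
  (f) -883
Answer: b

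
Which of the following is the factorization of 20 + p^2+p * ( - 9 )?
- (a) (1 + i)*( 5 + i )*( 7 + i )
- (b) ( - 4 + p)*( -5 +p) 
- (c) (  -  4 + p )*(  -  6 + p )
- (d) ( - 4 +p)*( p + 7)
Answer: b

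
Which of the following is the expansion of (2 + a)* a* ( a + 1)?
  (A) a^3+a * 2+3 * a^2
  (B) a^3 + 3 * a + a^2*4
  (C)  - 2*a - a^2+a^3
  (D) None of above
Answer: A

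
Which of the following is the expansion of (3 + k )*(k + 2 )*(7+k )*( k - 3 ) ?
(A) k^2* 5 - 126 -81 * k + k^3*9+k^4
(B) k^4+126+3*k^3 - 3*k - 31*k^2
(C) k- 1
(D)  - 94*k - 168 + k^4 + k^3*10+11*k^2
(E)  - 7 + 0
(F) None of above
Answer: A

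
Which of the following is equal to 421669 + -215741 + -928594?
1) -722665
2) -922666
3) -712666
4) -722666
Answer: 4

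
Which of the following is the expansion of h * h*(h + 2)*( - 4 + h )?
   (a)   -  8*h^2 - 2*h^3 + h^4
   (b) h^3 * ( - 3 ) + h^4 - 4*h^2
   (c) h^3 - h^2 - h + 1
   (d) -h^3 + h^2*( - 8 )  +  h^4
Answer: a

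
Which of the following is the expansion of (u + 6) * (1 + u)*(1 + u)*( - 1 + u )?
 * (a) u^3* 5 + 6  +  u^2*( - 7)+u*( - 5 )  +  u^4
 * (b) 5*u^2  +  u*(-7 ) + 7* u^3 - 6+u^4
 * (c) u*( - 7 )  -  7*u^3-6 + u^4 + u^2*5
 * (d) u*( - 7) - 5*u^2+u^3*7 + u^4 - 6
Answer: b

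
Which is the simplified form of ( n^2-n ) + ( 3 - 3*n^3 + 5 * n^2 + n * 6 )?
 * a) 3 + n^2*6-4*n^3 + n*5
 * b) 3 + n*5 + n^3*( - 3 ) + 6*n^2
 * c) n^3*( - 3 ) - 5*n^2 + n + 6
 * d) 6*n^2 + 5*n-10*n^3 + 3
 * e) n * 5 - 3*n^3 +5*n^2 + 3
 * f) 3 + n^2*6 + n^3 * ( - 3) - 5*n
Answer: b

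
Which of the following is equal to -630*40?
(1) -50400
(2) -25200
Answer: 2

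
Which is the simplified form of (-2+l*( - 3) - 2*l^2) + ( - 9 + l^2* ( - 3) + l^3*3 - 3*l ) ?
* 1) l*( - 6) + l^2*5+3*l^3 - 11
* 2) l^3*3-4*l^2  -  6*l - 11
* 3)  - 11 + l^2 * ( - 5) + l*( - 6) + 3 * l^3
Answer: 3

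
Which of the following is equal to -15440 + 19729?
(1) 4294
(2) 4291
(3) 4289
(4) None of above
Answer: 3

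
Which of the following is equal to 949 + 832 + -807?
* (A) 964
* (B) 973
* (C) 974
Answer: C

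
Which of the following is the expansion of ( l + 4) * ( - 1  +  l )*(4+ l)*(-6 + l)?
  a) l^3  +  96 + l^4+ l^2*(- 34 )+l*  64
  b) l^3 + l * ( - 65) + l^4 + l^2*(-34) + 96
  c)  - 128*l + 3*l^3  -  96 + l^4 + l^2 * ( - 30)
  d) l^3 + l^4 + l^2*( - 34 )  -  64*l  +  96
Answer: d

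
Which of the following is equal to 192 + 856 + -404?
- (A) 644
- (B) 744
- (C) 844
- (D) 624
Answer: A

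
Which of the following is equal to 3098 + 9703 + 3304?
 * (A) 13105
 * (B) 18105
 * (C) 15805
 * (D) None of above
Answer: D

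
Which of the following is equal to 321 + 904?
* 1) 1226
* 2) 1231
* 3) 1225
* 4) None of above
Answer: 3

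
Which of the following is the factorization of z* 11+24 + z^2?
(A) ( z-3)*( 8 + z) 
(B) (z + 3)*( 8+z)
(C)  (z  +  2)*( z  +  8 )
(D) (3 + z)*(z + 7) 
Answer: B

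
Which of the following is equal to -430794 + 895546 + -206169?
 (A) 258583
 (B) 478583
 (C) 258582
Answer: A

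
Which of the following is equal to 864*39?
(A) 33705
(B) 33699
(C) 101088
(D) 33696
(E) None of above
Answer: D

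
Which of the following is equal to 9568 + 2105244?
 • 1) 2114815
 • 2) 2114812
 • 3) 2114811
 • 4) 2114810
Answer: 2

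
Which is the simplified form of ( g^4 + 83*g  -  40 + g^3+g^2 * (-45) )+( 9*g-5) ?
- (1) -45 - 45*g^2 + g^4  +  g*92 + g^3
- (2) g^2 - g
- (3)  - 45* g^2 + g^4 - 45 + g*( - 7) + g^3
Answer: 1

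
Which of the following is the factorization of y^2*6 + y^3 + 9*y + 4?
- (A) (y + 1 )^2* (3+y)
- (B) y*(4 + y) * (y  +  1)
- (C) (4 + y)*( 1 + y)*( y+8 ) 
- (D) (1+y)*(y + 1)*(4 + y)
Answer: D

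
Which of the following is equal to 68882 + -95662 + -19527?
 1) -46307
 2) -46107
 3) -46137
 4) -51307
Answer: 1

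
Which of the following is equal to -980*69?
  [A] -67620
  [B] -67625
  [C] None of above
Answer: A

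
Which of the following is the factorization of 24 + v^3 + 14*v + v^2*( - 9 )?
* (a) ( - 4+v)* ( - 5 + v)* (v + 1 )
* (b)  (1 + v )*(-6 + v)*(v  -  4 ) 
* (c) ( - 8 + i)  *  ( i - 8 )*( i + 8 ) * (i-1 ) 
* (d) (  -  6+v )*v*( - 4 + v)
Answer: b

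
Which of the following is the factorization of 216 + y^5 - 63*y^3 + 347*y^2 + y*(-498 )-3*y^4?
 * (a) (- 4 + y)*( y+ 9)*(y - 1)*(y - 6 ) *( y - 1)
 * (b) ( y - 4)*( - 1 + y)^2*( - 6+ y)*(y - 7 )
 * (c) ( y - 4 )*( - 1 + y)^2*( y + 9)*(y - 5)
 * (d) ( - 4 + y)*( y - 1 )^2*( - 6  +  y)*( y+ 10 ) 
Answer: a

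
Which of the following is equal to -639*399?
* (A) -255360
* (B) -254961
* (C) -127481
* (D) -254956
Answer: B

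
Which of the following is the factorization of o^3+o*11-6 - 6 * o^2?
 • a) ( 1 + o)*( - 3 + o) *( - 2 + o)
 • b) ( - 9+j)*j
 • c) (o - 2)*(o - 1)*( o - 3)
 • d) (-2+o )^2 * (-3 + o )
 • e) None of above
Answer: c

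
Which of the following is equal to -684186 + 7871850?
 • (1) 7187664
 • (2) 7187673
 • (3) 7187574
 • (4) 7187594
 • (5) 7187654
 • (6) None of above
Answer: 1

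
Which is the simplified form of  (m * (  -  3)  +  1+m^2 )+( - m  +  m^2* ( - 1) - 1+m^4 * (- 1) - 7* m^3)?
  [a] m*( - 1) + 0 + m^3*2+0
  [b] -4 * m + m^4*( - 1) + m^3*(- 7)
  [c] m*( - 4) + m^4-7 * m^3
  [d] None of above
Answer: b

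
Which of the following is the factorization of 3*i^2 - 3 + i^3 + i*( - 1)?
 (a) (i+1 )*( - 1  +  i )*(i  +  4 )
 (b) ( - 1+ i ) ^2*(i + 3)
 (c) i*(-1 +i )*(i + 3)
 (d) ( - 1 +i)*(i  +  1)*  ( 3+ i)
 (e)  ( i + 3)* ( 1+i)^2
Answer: d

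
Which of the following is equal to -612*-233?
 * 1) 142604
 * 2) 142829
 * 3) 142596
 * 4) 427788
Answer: 3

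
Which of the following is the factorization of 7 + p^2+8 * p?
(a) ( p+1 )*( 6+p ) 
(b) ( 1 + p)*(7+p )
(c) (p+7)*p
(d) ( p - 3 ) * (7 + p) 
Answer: b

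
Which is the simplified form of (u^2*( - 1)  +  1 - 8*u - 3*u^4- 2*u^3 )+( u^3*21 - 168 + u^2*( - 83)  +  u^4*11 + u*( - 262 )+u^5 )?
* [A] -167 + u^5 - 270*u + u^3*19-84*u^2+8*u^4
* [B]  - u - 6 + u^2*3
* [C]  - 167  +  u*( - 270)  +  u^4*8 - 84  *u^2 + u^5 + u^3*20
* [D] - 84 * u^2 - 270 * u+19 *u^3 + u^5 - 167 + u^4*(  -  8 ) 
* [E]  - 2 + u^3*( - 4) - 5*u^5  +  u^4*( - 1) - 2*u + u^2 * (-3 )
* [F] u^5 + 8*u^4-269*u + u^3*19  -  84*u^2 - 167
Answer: A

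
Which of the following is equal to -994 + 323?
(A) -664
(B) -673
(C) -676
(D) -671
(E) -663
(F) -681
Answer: D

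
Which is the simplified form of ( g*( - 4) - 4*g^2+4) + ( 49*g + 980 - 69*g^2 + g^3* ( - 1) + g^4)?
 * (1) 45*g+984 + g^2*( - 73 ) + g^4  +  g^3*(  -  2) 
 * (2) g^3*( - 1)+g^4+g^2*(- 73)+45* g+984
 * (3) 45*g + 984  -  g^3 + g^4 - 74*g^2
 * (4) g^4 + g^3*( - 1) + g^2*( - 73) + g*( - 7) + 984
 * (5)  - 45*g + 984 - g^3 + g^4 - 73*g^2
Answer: 2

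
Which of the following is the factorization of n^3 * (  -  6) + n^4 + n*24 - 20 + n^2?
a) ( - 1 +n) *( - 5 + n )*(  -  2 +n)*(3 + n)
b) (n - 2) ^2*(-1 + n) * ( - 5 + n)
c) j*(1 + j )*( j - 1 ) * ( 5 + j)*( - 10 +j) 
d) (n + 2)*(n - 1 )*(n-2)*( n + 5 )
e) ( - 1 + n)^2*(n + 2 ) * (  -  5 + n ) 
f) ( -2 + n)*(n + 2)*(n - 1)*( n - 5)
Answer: f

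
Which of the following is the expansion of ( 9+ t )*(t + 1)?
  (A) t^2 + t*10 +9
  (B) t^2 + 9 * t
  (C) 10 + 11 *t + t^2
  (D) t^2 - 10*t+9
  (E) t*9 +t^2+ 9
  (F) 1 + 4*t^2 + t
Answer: A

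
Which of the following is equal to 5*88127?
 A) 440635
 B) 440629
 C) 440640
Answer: A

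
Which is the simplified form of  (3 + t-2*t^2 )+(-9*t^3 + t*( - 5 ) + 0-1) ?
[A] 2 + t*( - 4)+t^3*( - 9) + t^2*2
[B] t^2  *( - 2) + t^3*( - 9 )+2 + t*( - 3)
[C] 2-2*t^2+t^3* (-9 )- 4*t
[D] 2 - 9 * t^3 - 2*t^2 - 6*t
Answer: C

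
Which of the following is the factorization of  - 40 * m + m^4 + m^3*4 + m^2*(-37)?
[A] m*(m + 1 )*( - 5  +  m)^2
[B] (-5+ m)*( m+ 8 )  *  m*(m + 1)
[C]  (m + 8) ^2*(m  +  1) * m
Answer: B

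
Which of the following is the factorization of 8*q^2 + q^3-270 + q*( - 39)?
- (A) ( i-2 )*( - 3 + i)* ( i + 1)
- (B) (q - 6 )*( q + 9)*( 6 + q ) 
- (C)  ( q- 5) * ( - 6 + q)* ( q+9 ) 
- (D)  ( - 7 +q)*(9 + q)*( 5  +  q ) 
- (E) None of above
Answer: E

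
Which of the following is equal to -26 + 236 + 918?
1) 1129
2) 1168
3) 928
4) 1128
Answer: 4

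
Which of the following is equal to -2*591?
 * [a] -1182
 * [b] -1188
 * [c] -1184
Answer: a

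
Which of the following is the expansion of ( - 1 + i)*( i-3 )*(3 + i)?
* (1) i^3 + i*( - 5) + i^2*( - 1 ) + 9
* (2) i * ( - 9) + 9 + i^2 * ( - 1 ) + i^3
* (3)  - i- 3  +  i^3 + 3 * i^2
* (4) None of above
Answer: 2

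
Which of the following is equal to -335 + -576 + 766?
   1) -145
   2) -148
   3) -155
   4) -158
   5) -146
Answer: 1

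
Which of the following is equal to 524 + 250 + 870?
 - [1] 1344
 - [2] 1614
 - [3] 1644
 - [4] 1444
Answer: 3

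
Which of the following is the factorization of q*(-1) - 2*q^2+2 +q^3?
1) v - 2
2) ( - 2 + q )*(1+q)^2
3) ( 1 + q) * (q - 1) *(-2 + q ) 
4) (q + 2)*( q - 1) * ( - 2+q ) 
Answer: 3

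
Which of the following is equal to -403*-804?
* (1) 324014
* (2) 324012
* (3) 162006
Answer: 2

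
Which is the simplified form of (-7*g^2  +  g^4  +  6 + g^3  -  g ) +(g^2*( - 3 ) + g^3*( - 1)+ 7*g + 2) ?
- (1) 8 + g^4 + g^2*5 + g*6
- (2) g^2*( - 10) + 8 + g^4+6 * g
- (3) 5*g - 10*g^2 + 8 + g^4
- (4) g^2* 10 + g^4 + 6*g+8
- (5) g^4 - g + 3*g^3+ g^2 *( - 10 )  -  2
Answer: 2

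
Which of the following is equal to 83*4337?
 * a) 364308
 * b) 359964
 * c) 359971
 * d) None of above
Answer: c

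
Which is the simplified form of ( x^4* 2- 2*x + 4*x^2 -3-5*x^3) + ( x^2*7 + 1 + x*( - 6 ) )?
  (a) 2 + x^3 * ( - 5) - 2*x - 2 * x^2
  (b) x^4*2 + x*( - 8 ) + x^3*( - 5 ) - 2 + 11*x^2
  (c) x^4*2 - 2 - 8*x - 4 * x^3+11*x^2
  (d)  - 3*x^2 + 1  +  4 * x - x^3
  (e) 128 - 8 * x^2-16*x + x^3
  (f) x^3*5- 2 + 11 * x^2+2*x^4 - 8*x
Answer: b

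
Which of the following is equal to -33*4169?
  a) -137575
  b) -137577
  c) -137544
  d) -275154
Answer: b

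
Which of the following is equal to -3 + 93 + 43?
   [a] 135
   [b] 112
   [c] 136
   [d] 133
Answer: d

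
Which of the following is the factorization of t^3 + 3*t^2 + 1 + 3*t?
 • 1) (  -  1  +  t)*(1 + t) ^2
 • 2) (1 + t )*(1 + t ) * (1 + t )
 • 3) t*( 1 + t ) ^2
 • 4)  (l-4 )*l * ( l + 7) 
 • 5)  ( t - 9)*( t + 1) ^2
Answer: 2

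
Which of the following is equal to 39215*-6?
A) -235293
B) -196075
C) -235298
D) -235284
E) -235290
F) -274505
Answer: E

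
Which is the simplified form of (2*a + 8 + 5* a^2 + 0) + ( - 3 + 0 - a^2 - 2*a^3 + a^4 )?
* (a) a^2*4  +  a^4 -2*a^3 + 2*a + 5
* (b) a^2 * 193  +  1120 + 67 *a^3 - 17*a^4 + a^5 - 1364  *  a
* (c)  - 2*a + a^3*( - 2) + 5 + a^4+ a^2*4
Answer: a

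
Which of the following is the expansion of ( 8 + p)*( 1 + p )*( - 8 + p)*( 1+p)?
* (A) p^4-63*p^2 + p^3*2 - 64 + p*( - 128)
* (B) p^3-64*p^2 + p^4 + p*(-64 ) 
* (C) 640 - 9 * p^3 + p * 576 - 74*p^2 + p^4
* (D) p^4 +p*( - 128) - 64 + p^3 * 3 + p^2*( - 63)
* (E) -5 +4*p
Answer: A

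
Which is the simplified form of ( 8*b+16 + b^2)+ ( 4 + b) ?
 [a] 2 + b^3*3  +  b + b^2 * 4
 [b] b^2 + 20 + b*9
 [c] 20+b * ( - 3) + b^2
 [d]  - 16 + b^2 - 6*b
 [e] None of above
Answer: b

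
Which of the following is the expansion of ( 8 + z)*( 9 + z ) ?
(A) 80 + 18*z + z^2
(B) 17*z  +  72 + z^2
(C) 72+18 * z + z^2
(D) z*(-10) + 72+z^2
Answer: B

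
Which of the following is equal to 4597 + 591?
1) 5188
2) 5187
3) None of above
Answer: 1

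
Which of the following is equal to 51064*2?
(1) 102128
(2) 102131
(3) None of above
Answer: 1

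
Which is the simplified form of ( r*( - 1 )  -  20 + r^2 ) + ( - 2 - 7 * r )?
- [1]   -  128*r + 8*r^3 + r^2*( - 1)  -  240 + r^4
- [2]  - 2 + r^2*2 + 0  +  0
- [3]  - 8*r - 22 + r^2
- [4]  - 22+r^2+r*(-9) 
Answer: 3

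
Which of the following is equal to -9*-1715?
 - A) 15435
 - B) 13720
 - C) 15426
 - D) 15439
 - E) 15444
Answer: A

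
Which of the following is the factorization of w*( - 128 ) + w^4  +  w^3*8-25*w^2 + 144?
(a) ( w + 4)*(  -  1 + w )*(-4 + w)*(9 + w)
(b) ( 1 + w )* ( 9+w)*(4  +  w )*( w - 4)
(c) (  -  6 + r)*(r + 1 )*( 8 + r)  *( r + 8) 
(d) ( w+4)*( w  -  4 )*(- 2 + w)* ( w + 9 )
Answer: a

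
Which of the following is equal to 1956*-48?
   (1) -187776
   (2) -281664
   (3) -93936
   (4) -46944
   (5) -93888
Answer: 5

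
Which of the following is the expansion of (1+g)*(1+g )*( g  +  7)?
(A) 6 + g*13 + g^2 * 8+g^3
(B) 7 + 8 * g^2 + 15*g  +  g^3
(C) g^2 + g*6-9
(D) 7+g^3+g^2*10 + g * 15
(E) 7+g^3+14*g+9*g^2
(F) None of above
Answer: F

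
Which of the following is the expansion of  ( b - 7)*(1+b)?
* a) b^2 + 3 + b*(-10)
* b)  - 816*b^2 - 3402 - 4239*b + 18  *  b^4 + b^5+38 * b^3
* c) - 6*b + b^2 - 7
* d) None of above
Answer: c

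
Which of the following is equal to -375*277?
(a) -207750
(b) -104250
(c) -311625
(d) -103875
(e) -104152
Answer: d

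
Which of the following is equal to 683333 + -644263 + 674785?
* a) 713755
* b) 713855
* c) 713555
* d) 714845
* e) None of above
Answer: b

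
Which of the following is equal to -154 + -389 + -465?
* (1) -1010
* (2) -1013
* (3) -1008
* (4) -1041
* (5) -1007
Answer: 3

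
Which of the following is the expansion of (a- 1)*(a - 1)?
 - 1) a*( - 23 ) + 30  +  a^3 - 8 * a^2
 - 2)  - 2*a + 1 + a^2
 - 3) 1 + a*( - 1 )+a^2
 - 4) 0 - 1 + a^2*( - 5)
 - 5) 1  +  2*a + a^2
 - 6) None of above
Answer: 2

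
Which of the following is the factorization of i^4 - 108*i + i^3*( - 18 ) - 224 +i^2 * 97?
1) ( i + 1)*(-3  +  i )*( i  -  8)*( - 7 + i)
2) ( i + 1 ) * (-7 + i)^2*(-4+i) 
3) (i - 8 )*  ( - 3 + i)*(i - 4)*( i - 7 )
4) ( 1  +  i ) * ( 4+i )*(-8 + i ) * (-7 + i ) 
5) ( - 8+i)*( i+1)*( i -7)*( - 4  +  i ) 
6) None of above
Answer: 5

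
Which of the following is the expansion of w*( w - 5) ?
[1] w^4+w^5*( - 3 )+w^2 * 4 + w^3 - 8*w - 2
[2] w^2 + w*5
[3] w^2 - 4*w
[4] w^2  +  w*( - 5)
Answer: 4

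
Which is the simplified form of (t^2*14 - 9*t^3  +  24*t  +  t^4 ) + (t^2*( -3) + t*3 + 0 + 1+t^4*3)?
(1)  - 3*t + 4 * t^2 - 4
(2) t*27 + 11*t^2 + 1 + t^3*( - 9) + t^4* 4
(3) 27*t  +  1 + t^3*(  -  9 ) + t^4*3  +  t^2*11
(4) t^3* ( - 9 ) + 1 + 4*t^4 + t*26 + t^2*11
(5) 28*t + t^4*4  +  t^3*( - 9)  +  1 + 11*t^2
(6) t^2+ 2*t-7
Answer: 2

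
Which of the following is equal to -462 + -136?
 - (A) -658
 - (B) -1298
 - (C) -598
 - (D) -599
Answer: C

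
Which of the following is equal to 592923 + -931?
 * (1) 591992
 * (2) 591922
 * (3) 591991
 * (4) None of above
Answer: 1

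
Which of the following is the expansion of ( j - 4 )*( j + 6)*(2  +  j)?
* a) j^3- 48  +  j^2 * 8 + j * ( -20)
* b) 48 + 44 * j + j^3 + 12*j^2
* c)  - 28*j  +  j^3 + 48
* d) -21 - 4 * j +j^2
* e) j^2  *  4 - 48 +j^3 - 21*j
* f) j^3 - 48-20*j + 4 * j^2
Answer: f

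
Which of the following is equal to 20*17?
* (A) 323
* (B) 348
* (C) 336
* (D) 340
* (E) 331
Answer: D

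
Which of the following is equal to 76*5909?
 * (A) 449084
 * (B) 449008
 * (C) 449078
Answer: A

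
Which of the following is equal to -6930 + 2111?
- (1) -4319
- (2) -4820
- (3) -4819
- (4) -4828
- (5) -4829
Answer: 3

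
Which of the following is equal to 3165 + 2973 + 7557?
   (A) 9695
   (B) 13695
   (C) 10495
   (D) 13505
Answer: B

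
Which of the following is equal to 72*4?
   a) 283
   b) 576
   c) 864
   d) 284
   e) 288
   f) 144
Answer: e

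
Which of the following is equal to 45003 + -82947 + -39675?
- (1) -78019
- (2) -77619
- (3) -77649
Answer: 2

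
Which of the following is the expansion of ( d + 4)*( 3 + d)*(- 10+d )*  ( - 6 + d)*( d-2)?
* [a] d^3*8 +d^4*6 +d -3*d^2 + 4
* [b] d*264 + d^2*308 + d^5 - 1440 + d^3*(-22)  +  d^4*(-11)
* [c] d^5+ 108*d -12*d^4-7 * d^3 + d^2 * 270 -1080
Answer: b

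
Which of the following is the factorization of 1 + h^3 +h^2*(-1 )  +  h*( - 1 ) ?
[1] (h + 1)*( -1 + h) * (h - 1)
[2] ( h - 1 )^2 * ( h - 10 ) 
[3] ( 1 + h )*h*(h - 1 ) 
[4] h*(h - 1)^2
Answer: 1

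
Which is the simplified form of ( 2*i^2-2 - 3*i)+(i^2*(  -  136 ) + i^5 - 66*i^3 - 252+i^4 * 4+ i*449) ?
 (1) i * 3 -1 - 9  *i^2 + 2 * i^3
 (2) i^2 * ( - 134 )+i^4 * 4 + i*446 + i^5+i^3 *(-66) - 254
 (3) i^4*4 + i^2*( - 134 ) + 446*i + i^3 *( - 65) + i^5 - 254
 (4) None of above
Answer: 2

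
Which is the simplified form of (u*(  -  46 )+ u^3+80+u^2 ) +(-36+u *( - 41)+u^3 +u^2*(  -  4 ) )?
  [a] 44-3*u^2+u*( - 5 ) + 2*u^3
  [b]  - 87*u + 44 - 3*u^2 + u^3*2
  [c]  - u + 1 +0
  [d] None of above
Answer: b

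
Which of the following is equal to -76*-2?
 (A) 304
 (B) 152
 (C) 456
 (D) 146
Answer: B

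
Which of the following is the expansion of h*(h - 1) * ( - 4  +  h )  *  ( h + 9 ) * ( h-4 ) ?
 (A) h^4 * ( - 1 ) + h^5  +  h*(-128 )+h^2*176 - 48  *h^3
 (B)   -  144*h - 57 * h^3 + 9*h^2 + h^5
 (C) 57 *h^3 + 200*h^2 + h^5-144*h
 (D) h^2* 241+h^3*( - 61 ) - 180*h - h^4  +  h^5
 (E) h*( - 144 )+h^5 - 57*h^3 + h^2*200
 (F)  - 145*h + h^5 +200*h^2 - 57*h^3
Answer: E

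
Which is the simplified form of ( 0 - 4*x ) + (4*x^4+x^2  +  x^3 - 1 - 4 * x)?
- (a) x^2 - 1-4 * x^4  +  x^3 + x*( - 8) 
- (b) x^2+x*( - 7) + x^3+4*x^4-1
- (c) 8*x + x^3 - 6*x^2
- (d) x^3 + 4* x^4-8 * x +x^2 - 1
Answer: d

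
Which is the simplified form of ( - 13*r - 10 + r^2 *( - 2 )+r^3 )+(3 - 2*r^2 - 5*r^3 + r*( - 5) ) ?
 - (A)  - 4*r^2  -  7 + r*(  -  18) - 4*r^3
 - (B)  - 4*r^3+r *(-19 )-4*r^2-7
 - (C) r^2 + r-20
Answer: A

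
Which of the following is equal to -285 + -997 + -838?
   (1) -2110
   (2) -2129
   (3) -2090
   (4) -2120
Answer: 4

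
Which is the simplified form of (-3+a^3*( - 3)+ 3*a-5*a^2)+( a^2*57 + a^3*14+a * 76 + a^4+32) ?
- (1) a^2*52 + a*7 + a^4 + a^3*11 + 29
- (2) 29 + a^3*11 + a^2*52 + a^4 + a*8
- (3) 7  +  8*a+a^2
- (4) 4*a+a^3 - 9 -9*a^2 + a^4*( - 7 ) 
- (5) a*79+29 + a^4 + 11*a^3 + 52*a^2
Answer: 5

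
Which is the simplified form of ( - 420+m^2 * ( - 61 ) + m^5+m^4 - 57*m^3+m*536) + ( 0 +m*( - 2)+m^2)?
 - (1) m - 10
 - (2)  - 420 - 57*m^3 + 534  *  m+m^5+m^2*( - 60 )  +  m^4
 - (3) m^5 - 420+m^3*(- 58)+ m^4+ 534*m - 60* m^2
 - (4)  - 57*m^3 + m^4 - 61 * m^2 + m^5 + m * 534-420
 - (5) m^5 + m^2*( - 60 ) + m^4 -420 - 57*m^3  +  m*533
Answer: 2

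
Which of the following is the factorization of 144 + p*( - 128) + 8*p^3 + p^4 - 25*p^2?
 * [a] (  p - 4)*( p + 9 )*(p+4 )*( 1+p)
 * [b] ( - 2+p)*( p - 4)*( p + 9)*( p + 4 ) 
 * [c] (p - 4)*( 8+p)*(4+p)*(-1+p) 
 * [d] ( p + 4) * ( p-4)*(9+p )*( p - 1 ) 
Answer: d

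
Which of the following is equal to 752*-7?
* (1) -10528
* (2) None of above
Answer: 2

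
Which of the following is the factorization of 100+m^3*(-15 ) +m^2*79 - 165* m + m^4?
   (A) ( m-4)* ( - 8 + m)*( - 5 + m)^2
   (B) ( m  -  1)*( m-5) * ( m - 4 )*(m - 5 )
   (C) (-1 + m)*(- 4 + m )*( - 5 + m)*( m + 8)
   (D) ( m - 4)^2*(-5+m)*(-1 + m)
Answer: B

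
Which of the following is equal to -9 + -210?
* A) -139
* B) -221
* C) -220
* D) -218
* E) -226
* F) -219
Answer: F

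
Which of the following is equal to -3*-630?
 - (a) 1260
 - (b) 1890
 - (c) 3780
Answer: b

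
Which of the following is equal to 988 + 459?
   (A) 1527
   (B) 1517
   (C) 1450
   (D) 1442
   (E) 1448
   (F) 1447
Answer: F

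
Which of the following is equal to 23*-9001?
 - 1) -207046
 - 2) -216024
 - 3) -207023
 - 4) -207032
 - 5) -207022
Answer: 3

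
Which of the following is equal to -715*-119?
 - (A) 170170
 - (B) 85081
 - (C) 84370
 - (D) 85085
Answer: D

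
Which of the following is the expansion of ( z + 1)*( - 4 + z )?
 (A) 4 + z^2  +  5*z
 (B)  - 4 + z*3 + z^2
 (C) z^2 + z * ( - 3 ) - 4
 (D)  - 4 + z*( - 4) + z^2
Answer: C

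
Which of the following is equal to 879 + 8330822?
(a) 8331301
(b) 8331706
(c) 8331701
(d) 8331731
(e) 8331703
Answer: c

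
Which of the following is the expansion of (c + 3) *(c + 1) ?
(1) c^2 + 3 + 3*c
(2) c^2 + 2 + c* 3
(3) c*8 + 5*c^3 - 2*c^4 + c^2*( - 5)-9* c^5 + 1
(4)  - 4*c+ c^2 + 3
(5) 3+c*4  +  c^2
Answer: 5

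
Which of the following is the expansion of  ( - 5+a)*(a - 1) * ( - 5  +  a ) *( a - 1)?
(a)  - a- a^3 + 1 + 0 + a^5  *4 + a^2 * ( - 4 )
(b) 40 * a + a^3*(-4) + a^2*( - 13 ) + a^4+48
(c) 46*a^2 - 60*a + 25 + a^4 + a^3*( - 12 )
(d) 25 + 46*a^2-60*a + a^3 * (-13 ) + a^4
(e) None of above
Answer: c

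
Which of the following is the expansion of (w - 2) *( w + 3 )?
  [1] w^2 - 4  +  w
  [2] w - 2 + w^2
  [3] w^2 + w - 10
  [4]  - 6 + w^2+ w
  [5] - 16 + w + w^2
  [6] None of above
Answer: 4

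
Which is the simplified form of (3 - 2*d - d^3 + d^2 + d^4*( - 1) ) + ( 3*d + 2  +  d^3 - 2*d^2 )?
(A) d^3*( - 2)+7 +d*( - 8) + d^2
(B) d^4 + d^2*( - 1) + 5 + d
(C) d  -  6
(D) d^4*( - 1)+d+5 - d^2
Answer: D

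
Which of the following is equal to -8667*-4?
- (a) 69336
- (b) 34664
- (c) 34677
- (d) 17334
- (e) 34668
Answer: e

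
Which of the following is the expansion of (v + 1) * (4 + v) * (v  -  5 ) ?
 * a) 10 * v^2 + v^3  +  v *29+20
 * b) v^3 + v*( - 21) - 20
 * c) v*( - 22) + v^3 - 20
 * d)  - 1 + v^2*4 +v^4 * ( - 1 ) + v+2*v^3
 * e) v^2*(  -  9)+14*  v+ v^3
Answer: b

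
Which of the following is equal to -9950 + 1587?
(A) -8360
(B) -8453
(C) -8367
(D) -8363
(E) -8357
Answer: D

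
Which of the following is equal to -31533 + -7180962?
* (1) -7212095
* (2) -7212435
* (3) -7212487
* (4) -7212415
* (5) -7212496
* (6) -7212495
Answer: 6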